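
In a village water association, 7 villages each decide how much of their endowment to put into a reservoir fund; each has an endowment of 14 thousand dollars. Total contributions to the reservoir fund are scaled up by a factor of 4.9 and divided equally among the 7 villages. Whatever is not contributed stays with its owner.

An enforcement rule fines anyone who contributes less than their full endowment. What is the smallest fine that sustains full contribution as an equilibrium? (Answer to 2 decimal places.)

Given the others contribute fully, the best deviation is to contribute 0 (any partial contribution still incurs the fine and gives up units whose private return 0.7000 is below 1).
Deviating from 14 to 0 saves 14 thousand dollars but forfeits the deviator's share of the drop in the reservoir fund: 4.9/7 × 14 = 9.80.
So the deviation gain is 14 − 9.80 = 4.20, and the fine must be at least 4.20 thousand dollars to wipe it out.

4.20 thousand dollars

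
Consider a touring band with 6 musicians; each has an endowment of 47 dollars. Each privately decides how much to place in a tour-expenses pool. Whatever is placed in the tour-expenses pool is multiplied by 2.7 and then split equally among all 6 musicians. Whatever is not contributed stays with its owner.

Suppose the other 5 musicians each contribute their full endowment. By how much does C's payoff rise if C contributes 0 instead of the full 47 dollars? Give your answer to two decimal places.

Switching from a contribution of 47 to 0 lets C keep an extra 47 dollars, but lowers the tour-expenses pool by 47, which costs C their own share of that drop: 2.7/6 × 47 = 21.15.
Net gain = 47 − 21.15 = 25.85. The private return per contributed unit (0.4500) is below 1, so free-riding is indeed the best response regardless of what the others do.

25.85 dollars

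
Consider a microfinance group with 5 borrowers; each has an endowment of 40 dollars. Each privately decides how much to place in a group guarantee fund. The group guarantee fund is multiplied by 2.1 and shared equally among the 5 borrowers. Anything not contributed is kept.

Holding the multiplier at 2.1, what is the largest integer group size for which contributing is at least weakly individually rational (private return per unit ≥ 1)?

2

Private return per unit is 2.1/(group size), which is ≥ 1 whenever the group size is ≤ 2.1.
The largest such integer is 2.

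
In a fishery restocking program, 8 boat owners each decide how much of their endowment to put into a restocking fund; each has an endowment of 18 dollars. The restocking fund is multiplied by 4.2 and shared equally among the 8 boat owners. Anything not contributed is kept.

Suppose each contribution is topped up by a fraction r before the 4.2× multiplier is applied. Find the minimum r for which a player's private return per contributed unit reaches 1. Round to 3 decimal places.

0.905

With matching at rate r, one contributed unit becomes (1 + r) in the restocking fund and returns 4.2 × (1 + r) / 8 to the contributor.
Setting this equal to 1: 1 + r = 8/4.2 = 1.9048.
So the minimum matching rate is r = 1.9048 − 1 = 0.905.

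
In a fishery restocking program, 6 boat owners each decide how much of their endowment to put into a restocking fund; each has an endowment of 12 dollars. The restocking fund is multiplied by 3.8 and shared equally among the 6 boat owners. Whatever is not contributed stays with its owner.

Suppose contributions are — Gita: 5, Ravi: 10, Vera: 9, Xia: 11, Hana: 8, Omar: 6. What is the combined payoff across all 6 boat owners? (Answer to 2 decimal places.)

209.20 dollars

Total contributed: 5 + 10 + 9 + 11 + 8 + 6 = 49; total kept: 6 × 12 − 49 = 23.
The restocking fund pays out 3.8 × 49 = 186.20 in aggregate.
Group total = 23 + 186.20 = 209.20.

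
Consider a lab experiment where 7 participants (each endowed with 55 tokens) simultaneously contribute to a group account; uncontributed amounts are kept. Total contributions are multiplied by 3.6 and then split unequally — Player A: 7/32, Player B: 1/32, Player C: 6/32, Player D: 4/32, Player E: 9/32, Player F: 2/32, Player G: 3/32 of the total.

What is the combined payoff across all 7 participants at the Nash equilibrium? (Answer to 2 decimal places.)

528.00 tokens

Each unit j contributes comes back to j as 3.6 × (j's share), so j prefers to contribute only if that share exceeds 1/3.6 = 0.2778; otherwise keeping the unit dominates.
Player E alone (share 9/32) is above the threshold, contributing 55; the remaining 6 contribute 0. Total contributed: 55.
The group account pays out 3.6 × 55 = 198.00 in total (split across the unequal shares, but the aggregate is all that matters for the group sum).
The 6 free-riders keep 55 each, adding 330. Group total = 330 + 198.00 = 528.00.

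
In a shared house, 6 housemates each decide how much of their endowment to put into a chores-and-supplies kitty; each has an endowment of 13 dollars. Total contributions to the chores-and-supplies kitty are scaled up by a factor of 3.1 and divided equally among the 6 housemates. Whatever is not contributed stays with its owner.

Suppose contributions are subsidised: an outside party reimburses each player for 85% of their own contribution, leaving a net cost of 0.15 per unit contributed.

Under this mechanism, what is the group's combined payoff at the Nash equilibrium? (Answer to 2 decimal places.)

308.10 dollars

With the mechanism, a contributed unit returns (3.1/6) / 0.15 = 3.4444 per unit of net cost to the contributor — now above 1 — so contributing fully is weakly dominant for every player.
At the Nash equilibrium everyone contributes 13. Group total payoff = 6 × (13 × 0.85 + 3.1 × 13) = 308.10.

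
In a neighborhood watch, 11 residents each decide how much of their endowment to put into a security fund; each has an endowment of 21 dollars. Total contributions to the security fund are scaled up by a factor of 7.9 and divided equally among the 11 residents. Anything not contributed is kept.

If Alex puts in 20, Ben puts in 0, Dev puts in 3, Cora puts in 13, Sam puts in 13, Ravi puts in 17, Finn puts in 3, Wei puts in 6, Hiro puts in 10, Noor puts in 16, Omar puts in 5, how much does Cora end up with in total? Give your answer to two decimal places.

84.13 dollars

Total contributed: 20 + 0 + 3 + 13 + 13 + 17 + 3 + 6 + 10 + 16 + 5 = 106.
Each receives 7.9 × 106 / 11 = 76.13 from the security fund.
Cora keeps 21 − 13 = 8, so Cora's payoff is 8 + 76.13 = 84.13.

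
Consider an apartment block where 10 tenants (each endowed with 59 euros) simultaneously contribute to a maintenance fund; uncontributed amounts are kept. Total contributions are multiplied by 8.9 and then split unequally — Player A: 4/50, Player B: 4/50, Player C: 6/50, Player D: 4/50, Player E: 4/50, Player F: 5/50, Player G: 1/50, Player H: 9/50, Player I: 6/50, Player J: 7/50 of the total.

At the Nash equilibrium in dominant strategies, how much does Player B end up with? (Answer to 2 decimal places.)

For player j, contributing a unit is worthwhile iff 8.9 × (j's share) ≥ 1, i.e. iff j's share is at least 0.1124.
The shares above 0.1124 belong to Player C, Player H, Player I and Player J, contributing 59 each; the remaining 6 contribute 0. Total contributed: 236.
Player B keeps 59 and receives 8.9 × 236 × 4/50 = 168.03 from the maintenance fund, for a payoff of 227.03.

227.03 euros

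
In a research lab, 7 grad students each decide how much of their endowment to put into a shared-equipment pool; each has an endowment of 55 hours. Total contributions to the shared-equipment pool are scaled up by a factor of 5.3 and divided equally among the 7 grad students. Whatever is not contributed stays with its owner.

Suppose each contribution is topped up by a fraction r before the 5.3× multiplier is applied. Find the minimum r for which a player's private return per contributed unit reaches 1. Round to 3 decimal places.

With matching at rate r, one contributed unit becomes (1 + r) in the shared-equipment pool and returns 5.3 × (1 + r) / 7 to the contributor.
Setting this equal to 1: 1 + r = 7/5.3 = 1.3208.
So the minimum matching rate is r = 1.3208 − 1 = 0.321.

0.321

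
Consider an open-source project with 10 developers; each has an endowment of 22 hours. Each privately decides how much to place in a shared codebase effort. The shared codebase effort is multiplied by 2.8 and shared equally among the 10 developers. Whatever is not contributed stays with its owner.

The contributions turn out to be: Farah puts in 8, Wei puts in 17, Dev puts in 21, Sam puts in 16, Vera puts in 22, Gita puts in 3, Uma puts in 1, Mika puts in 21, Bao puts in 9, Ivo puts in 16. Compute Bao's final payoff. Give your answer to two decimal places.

Total contributed: 8 + 17 + 21 + 16 + 22 + 3 + 1 + 21 + 9 + 16 = 134.
Each receives 2.8 × 134 / 10 = 37.52 from the shared codebase effort.
Bao keeps 22 − 9 = 13, so Bao's payoff is 13 + 37.52 = 50.52.

50.52 hours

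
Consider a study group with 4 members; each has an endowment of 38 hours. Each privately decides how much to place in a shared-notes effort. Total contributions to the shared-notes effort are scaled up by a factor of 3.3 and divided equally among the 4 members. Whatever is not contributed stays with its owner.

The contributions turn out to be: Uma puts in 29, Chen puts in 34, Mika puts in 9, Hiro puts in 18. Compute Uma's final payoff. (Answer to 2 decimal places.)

Total contributed: 29 + 34 + 9 + 18 = 90.
Each receives 3.3 × 90 / 4 = 74.25 from the shared-notes effort.
Uma keeps 38 − 29 = 9, so Uma's payoff is 9 + 74.25 = 83.25.

83.25 hours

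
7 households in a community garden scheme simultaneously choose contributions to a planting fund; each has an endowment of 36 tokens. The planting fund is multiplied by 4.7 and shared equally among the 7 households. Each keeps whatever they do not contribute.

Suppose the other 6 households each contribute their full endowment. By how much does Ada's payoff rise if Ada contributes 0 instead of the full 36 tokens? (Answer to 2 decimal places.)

11.83 tokens

Switching from a contribution of 36 to 0 lets Ada keep an extra 36 tokens, but lowers the planting fund by 36, which costs Ada their own share of that drop: 4.7/7 × 36 = 24.17.
Net gain = 36 − 24.17 = 11.83. The private return per contributed unit (0.6714) is below 1, so free-riding is indeed the best response regardless of what the others do.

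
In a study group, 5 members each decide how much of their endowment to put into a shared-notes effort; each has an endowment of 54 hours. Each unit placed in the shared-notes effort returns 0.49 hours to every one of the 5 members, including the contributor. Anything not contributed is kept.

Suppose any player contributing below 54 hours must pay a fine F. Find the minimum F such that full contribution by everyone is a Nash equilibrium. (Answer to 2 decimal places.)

Given the others contribute fully, the best deviation is to contribute 0 (any partial contribution still incurs the fine and gives up units whose private return 0.49 is below 1).
Deviating from 54 to 0 saves 54 hours but forfeits the deviator's share of the drop in the shared-notes effort: 0.49 × 54 = 26.46.
So the deviation gain is 54 − 26.46 = 27.54, and the fine must be at least 27.54 hours to wipe it out.

27.54 hours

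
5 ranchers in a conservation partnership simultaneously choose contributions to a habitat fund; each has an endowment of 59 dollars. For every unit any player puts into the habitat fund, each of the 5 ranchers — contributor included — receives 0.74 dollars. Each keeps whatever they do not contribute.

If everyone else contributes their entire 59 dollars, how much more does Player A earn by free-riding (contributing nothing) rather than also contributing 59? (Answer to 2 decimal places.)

Switching from a contribution of 59 to 0 lets Player A keep an extra 59 dollars, but lowers the habitat fund by 59, which costs Player A their own share of that drop: 0.74 × 59 = 43.66.
Net gain = 59 − 43.66 = 15.34. The private return per contributed unit (0.74) is below 1, so free-riding is indeed the best response regardless of what the others do.

15.34 dollars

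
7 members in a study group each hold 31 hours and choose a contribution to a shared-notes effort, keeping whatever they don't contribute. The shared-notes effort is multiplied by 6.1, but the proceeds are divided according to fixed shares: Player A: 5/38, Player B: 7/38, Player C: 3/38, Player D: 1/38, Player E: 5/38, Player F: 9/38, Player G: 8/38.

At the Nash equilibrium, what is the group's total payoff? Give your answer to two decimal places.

Each unit j contributes comes back to j as 6.1 × (j's share), so j prefers to contribute only if that share exceeds 1/6.1 = 0.1639; otherwise keeping the unit dominates.
The shares above 0.1639 belong to Player B, Player F and Player G, contributing 31 each; the remaining 4 contribute 0. Total contributed: 93.
The shared-notes effort pays out 6.1 × 93 = 567.30 in total (split across the unequal shares, but the aggregate is all that matters for the group sum).
The 4 free-riders keep 31 each, adding 124. Group total = 124 + 567.30 = 691.30.

691.30 hours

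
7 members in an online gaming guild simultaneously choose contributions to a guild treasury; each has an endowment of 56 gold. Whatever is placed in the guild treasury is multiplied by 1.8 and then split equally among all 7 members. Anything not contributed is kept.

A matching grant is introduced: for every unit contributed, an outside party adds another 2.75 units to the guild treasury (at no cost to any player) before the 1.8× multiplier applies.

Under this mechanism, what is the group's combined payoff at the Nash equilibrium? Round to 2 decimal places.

The effective private return is 1.8 × 3.75 / 7 = 0.9643, which is still under 1, so the mechanism doesn't change anyone's dominant strategy: zero contribution.
Everyone keeps their endowment and the group total is 7 × 56 = 392.

392.00 gold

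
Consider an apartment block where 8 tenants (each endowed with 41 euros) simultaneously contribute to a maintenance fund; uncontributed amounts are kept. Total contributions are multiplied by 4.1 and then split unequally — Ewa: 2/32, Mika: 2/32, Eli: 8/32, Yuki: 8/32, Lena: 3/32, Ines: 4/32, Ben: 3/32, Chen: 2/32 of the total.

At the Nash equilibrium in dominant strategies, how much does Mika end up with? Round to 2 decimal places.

For player j, contributing a unit is worthwhile iff 4.1 × (j's share) ≥ 1, i.e. iff j's share is at least 0.2439.
Eli and Yuki are above the threshold, contributing 41 each; the remaining 6 contribute 0. Total contributed: 82.
Mika keeps 41 and receives 4.1 × 82 × 2/32 = 21.01 from the maintenance fund, for a payoff of 62.01.

62.01 euros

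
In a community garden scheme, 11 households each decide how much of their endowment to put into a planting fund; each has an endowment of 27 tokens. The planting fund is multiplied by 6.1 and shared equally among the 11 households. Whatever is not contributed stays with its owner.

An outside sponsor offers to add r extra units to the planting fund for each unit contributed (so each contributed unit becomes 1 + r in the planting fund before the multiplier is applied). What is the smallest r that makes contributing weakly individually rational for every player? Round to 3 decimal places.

0.803

With matching at rate r, one contributed unit becomes (1 + r) in the planting fund and returns 6.1 × (1 + r) / 11 to the contributor.
Setting this equal to 1: 1 + r = 11/6.1 = 1.8033.
So the minimum matching rate is r = 1.8033 − 1 = 0.803.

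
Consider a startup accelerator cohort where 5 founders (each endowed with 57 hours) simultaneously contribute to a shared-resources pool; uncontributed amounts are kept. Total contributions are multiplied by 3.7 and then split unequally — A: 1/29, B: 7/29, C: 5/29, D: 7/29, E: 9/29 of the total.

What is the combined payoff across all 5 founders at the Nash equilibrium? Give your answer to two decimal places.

438.90 hours

Each unit j contributes comes back to j as 3.7 × (j's share), so j prefers to contribute only if that share exceeds 1/3.7 = 0.2703; otherwise keeping the unit dominates.
The only share above 0.2703 is E's 9/29, contributing 57; the remaining 4 contribute 0. Total contributed: 57.
The shared-resources pool pays out 3.7 × 57 = 210.90 in total (split across the unequal shares, but the aggregate is all that matters for the group sum).
The 4 free-riders keep 57 each, adding 228. Group total = 228 + 210.90 = 438.90.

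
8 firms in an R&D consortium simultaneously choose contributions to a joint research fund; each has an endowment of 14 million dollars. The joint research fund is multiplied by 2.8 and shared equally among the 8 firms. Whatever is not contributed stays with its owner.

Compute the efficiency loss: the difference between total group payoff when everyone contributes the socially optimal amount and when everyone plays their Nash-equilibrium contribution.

201.60 million dollars

Each contributed unit returns 2.8/8 = 0.3500 to its contributor — below 1 — so contributing 0 is dominant for every player. At the Nash equilibrium everyone keeps their 14, and the group total is 8 × 14 = 112.
Each contributed unit returns 2.800 to the group as a whole (0.3500 to each of 8 players), which exceeds 1, so the social optimum is full contribution: group total = 2.800 × 112 = 313.60.
Efficiency loss = 313.60 − 112 = 201.60.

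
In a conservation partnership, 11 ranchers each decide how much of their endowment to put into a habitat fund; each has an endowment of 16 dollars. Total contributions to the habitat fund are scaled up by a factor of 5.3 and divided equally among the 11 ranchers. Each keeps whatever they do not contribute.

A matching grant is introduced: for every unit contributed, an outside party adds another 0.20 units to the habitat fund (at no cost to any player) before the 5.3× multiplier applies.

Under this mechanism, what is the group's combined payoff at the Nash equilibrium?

176.00 dollars

Even with the mechanism, each unit contributed returns only 5.3 × 1.20 / 11 = 0.5782 per unit of net cost, so contributing nothing is still dominant.
At the Nash equilibrium no one contributes; group total payoff = 11 × 16 = 176.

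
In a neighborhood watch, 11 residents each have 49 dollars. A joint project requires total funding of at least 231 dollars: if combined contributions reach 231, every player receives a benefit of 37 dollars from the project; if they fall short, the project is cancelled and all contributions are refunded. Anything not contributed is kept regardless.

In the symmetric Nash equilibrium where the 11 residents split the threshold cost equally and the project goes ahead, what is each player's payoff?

Equal share of the threshold: 231/11 = 21.
At this profile no one gains by cutting their contribution: any cut drops the total below 231, the project is cancelled, contributions are refunded, and the deviator ends with 49, which is less than 49 − 21 + 37 = 65. Contributing more than 21 just wastes the excess. So contributing exactly 21 is a best response.
Each player's payoff: 49 − 21 + 37 = 65.

65 dollars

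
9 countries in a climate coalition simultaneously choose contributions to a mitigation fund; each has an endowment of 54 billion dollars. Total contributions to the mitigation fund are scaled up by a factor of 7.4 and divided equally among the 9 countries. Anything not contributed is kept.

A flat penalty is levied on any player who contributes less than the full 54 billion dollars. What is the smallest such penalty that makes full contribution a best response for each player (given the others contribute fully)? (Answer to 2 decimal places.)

9.60 billion dollars

Given the others contribute fully, the best deviation is to contribute 0 (any partial contribution still incurs the fine and gives up units whose private return 0.8222 is below 1).
Deviating from 54 to 0 saves 54 billion dollars but forfeits the deviator's share of the drop in the mitigation fund: 7.4/9 × 54 = 44.40.
So the deviation gain is 54 − 44.40 = 9.60, and the fine must be at least 9.60 billion dollars to wipe it out.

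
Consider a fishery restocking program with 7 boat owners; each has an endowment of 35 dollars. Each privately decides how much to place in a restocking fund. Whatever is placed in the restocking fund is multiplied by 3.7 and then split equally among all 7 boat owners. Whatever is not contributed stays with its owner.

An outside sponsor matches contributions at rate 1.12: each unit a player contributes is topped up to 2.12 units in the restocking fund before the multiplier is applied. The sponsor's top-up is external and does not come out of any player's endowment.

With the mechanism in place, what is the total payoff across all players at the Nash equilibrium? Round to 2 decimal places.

The effective private return per unit is now 3.7 × 2.12 / 7 = 1.1206 > 1, so every player's dominant strategy flips to full contribution.
At the Nash equilibrium everyone contributes 35. Group total payoff = 3.7 × 2.12 × 245 = 1921.78.

1921.78 dollars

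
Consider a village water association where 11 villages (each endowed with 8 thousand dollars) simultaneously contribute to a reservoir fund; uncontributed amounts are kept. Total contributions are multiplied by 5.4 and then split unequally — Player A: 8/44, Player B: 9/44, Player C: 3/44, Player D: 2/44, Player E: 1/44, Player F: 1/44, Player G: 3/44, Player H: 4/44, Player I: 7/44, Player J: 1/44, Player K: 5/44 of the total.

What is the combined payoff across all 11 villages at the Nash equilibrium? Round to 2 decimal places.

Player j's private return per contributed unit is 5.4 × (j's share). Contributing is weakly dominant for j when that share is at least 1/5.4 = 0.1852, and contributing 0 is dominant otherwise.
The only share above 0.1852 is Player B's 9/44, contributing 8; the remaining 10 contribute 0. Total contributed: 8.
The reservoir fund pays out 5.4 × 8 = 43.20 in total (split across the unequal shares, but the aggregate is all that matters for the group sum).
The 10 free-riders keep 8 each, adding 80. Group total = 80 + 43.20 = 123.20.

123.20 thousand dollars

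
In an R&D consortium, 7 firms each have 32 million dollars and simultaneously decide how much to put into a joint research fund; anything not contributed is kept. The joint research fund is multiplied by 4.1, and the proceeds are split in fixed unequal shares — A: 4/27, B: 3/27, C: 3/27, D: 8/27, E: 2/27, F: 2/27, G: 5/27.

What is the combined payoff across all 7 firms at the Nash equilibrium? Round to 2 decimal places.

A player with share s gets back 4.1·s per unit contributed, so full contribution is dominant for anyone with s > 1/4.1 = 0.2439 and zero contribution is dominant for anyone below.
Only D (8/27) clears that bar, contributing 32; the remaining 6 contribute 0. Total contributed: 32.
The joint research fund pays out 4.1 × 32 = 131.20 in total (split across the unequal shares, but the aggregate is all that matters for the group sum).
The 6 free-riders keep 32 each, adding 192. Group total = 192 + 131.20 = 323.20.

323.20 million dollars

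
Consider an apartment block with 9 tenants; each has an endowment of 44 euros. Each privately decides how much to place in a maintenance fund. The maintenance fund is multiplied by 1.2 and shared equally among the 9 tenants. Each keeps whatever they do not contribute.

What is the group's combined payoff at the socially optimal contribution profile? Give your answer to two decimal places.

Each contributed unit returns 1.200 to the group as a whole (0.1333 to each of 9 players), which exceeds 1, so the social optimum is full contribution: group total = 1.200 × 396 = 475.20.

475.20 euros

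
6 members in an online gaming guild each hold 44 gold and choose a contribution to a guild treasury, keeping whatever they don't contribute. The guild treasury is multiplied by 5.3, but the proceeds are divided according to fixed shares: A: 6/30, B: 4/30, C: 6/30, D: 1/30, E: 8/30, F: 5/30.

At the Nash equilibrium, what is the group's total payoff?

831.60 gold

A player with share s gets back 5.3·s per unit contributed, so full contribution is dominant for anyone with s > 1/5.3 = 0.1887 and zero contribution is dominant for anyone below.
A, C and E are above the threshold, contributing 44 each; the remaining 3 contribute 0. Total contributed: 132.
The guild treasury pays out 5.3 × 132 = 699.60 in total (split across the unequal shares, but the aggregate is all that matters for the group sum).
The 3 free-riders keep 44 each, adding 132. Group total = 132 + 699.60 = 831.60.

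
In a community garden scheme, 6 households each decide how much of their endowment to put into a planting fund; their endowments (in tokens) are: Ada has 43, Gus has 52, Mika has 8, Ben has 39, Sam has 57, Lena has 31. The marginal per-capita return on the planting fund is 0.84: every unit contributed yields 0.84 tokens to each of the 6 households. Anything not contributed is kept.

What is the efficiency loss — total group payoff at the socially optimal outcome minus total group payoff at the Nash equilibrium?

The private return per contributed unit is 0.84 < 1 for everyone, so the Nash equilibrium is zero contribution and the group total is Σ E_j = 43 + 52 + 8 + 39 + 57 + 31 = 230.
Each contributed unit returns 5.040 to the group, so the social optimum is full contribution by everyone: group total = 5.040 × 230 = 1159.20.
Efficiency loss = (5.040 − 1) × 230 = 929.20.

929.20 tokens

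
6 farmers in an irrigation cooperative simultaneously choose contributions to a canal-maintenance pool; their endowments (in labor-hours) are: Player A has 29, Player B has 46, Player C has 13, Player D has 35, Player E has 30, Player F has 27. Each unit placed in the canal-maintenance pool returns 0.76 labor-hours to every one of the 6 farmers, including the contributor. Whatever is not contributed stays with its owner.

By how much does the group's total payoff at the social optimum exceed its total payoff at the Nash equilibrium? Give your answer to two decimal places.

640.80 labor-hours

The private return per contributed unit is 0.76 < 1 for everyone, so the Nash equilibrium is zero contribution and the group total is Σ E_j = 29 + 46 + 13 + 35 + 30 + 27 = 180.
Each contributed unit returns 4.560 to the group, so the social optimum is full contribution by everyone: group total = 4.560 × 180 = 820.80.
Efficiency loss = (4.560 − 1) × 180 = 640.80.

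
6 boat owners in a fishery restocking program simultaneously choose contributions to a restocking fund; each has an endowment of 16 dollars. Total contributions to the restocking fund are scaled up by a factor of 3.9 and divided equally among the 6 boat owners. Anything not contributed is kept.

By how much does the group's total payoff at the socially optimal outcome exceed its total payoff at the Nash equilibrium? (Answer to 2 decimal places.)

278.40 dollars

Each contributed unit returns 3.9/6 = 0.6500 to its contributor — below 1 — so contributing 0 is dominant for every player. At the Nash equilibrium everyone keeps their 16, and the group total is 6 × 16 = 96.
Each contributed unit returns 3.900 to the group as a whole (0.6500 to each of 6 players), which exceeds 1, so the social optimum is full contribution: group total = 3.900 × 96 = 374.40.
Efficiency loss = 374.40 − 96 = 278.40.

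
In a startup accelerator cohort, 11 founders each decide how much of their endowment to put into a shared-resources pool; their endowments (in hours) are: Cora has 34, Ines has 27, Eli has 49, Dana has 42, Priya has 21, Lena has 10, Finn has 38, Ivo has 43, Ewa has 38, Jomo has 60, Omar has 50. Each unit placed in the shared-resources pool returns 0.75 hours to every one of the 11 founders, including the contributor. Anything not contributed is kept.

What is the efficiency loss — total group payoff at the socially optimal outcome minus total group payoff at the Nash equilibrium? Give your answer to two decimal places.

2987.00 hours

The private return per contributed unit is 0.75 < 1 for everyone, so the Nash equilibrium is zero contribution and the group total is Σ E_j = 34 + 27 + 49 + 42 + 21 + 10 + 38 + 43 + 38 + 60 + 50 = 412.
Each contributed unit returns 8.250 to the group, so the social optimum is full contribution by everyone: group total = 8.250 × 412 = 3399.00.
Efficiency loss = (8.250 − 1) × 412 = 2987.00.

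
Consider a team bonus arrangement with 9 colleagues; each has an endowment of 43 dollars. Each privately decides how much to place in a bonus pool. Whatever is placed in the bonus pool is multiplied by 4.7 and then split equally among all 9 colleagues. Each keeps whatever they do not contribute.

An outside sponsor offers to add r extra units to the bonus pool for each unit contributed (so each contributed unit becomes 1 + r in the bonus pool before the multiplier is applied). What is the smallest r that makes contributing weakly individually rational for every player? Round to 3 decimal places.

With matching at rate r, one contributed unit becomes (1 + r) in the bonus pool and returns 4.7 × (1 + r) / 9 to the contributor.
Setting this equal to 1: 1 + r = 9/4.7 = 1.9149.
So the minimum matching rate is r = 1.9149 − 1 = 0.915.

0.915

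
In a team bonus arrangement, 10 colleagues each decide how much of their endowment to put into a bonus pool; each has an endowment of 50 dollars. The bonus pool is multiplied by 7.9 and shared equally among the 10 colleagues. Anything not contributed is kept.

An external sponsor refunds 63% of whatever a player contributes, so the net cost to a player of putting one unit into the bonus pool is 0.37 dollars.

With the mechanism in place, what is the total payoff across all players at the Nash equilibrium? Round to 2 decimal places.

4265.00 dollars

Under the mechanism each unit contributed yields (7.9/10) / 0.37 = 2.1351 back to its contributor per unit of net cost, which exceeds 1, making full contribution the dominant choice for everyone.
At the Nash equilibrium everyone contributes 50. Group total payoff = 10 × (50 × 0.63 + 7.9 × 50) = 4265.00.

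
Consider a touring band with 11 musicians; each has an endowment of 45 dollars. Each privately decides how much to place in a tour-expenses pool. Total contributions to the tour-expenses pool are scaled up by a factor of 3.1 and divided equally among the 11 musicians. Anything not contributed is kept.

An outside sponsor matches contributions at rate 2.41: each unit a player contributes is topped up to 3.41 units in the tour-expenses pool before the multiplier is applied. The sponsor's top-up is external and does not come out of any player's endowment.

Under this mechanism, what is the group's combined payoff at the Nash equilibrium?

With the mechanism, a contributed unit returns 3.1 × 3.41 / 11 = 0.9610 per unit of net cost — still below 1 — so contributing 0 remains dominant for every player.
At the Nash equilibrium no one contributes; group total payoff = 11 × 45 = 495.

495.00 dollars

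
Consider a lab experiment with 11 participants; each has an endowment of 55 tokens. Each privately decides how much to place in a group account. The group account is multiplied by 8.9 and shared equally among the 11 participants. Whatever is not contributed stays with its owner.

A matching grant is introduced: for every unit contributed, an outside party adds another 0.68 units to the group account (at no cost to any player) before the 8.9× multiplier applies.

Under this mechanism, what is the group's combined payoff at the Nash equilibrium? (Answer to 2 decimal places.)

Under the mechanism each unit contributed yields 8.9 × 1.68 / 11 = 1.3593 back to its contributor per unit of net cost, which exceeds 1, making full contribution the dominant choice for everyone.
So the Nash equilibrium is full contribution by all 11; the group earns 8.9 × 1.68 × 605 = 9045.96.

9045.96 tokens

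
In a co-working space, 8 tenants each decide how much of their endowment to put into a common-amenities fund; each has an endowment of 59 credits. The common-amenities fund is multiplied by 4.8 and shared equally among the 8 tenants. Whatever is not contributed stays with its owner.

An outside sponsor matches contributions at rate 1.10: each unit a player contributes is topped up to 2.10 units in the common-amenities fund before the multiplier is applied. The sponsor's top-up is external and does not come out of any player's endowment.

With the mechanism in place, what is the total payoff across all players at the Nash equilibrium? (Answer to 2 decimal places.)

Under the mechanism each unit contributed yields 4.8 × 2.10 / 8 = 1.2600 back to its contributor per unit of net cost, which exceeds 1, making full contribution the dominant choice for everyone.
At the Nash equilibrium everyone contributes 59. Group total payoff = 4.8 × 2.10 × 472 = 4757.76.

4757.76 credits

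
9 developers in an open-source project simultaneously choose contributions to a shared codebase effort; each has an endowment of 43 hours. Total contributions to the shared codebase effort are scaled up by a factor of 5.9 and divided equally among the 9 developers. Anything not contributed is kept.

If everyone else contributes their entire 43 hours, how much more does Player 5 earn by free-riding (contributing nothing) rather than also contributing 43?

Switching from a contribution of 43 to 0 lets Player 5 keep an extra 43 hours, but lowers the shared codebase effort by 43, which costs Player 5 their own share of that drop: 5.9/9 × 43 = 28.19.
Net gain = 43 − 28.19 = 14.81. The private return per contributed unit (0.6556) is below 1, so free-riding is indeed the best response regardless of what the others do.

14.81 hours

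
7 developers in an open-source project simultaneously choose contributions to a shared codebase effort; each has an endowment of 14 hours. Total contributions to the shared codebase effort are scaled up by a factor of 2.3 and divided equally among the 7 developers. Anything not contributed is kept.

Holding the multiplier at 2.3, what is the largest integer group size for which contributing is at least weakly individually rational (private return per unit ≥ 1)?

Private return per unit is 2.3/(group size), which is ≥ 1 whenever the group size is ≤ 2.3.
The largest such integer is 2.

2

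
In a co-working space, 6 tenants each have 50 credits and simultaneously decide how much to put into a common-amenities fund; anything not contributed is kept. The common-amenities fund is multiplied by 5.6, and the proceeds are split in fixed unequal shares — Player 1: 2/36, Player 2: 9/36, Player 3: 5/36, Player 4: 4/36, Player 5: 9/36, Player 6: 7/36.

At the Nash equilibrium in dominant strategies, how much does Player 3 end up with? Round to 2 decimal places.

Player j's private return per contributed unit is 5.6 × (j's share). Contributing is weakly dominant for j when that share is at least 1/5.6 = 0.1786, and contributing 0 is dominant otherwise.
Player 2, Player 5 and Player 6 clear that bar, contributing 50 each; the remaining 3 contribute 0. Total contributed: 150.
Player 3 keeps 50 and receives 5.6 × 150 × 5/36 = 116.67 from the common-amenities fund, for a payoff of 166.67.

166.67 credits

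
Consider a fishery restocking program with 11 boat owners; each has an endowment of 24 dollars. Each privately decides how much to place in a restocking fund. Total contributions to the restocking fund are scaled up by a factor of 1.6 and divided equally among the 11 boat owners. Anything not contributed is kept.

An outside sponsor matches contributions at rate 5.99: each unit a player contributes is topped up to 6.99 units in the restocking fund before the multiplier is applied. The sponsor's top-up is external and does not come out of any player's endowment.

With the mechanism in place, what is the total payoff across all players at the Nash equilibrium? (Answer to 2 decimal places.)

2952.58 dollars

The effective private return per unit is now 1.6 × 6.99 / 11 = 1.0167 > 1, so every player's dominant strategy flips to full contribution.
At the Nash equilibrium everyone contributes 24. Group total payoff = 1.6 × 6.99 × 264 = 2952.58.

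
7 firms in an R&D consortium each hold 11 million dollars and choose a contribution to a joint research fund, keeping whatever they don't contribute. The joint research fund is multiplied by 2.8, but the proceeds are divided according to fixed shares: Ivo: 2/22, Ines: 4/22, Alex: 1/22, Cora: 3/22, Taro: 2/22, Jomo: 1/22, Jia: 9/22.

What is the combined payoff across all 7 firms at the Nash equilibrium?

96.80 million dollars

Player j's private return per contributed unit is 2.8 × (j's share). Contributing is weakly dominant for j when that share is at least 1/2.8 = 0.3571, and contributing 0 is dominant otherwise.
Only Jia (9/22) clears that bar, contributing 11; the remaining 6 contribute 0. Total contributed: 11.
The joint research fund pays out 2.8 × 11 = 30.80 in total (split across the unequal shares, but the aggregate is all that matters for the group sum).
The 6 free-riders keep 11 each, adding 66. Group total = 66 + 30.80 = 96.80.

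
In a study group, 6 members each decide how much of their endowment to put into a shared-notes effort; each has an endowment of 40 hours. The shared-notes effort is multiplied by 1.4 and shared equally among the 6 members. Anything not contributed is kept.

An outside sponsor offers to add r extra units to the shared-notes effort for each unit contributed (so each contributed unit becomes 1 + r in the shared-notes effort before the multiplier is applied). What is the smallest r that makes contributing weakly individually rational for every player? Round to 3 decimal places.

With matching at rate r, one contributed unit becomes (1 + r) in the shared-notes effort and returns 1.4 × (1 + r) / 6 to the contributor.
Setting this equal to 1: 1 + r = 6/1.4 = 4.2857.
So the minimum matching rate is r = 4.2857 − 1 = 3.286.

3.286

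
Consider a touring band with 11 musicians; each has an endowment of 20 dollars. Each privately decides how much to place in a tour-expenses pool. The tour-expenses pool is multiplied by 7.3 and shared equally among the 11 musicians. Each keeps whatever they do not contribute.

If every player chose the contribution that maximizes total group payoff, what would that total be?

Each contributed unit returns 7.300 to the group as a whole (0.6636 to each of 11 players), which exceeds 1, so the social optimum is full contribution: group total = 7.300 × 220 = 1606.00.

1606.00 dollars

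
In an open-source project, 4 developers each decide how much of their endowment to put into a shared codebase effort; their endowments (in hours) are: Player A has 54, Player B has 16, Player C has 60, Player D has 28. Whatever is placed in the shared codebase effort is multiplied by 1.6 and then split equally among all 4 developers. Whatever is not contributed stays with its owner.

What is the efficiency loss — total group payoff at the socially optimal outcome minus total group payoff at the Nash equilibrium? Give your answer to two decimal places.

94.80 hours

The private return per contributed unit is 1.6/4 = 0.4000 < 1 for every player regardless of endowment, so the Nash equilibrium is zero contribution and the group total is Σ E_j = 54 + 16 + 60 + 28 = 158.
Each contributed unit returns 1.600 to the group, so the social optimum is full contribution by everyone: group total = 1.600 × 158 = 252.80.
Efficiency loss = (1.600 − 1) × 158 = 94.80.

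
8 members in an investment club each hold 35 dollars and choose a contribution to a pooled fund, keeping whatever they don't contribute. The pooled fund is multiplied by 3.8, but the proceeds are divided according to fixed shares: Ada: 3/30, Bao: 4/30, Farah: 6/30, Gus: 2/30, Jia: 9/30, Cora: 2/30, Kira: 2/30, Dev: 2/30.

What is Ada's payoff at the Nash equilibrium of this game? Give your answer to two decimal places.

48.30 dollars

Player j's private return per contributed unit is 3.8 × (j's share). Contributing is weakly dominant for j when that share is at least 1/3.8 = 0.2632, and contributing 0 is dominant otherwise.
Jia alone (share 9/30) is above the threshold, contributing 35; the remaining 7 contribute 0. Total contributed: 35.
Ada keeps 35 and receives 3.8 × 35 × 3/30 = 13.30 from the pooled fund, for a payoff of 48.30.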